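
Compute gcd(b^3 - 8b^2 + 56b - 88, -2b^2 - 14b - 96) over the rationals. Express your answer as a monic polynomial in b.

Repeated division with remainder:
  b^3 - 8b^2 + 56b - 88 = (-(1/2)b + 15/2)(-2b^2 - 14b - 96) + (113b + 632)
  -2b^2 - 14b - 96 = (-(2/113)b - 318/12769)(113b + 632) + (-1024848/12769)
  113b + 632 = (-(1442897/1024848)b - 1008751/128106)(-1024848/12769) + (0)
The last nonzero remainder is the constant -1024848/12769, so the polynomials are coprime and gcd = 1.

1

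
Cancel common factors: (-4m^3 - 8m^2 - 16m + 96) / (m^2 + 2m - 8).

Apply the Euclidean algorithm:
  -4m^3 - 8m^2 - 16m + 96 = (-4m)(m^2 + 2m - 8) + (-48m + 96)
  m^2 + 2m - 8 = (-(1/48)m - 1/12)(-48m + 96) + (0)
Last nonzero remainder: -48m + 96. Dividing through by -48 gives the monic gcd m - 2.
Cancel m - 2 from numerator and denominator to get the reduced form.

(-4m^2 - 16m - 48)/(m + 4)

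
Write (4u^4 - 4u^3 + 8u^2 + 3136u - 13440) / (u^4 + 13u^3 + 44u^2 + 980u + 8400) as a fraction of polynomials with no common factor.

Apply the Euclidean algorithm:
  4u^4 - 4u^3 + 8u^2 + 3136u - 13440 = (4)(u^4 + 13u^3 + 44u^2 + 980u + 8400) + (-56u^3 - 168u^2 - 784u - 47040)
  u^4 + 13u^3 + 44u^2 + 980u + 8400 = (-(1/56)u - 5/28)(-56u^3 - 168u^2 - 784u - 47040) + (0)
Last nonzero remainder: -56u^3 - 168u^2 - 784u - 47040. Dividing through by -56 gives the monic gcd u^3 + 3u^2 + 14u + 840.
Cancel u^3 + 3u^2 + 14u + 840 from numerator and denominator to get the reduced form.

(4u - 16)/(u + 10)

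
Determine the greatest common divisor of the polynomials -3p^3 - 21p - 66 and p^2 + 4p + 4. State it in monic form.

p + 2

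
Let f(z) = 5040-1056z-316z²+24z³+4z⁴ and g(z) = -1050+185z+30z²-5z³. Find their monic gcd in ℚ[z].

-42-z+z²

By polynomial division,
  4z⁴+24z³-316z²-1056z+5040 = (-(4/5)z-48/5)(-5z³+30z²+185z-1050) + (120z²-120z-5040)
  -5z³+30z²+185z-1050 = (-(1/24)z+5/24)(120z²-120z-5040) + (0)
Last nonzero remainder: 120z²-120z-5040. Dividing through by 120 gives the monic gcd z²-z-42.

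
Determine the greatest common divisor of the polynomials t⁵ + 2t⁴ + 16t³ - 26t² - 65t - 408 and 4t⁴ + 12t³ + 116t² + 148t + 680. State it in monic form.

t² + 2t + 17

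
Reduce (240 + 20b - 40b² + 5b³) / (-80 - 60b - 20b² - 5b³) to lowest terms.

(-24 + 10b - b²)/(8 + 2b + b²)

Apply the Euclidean algorithm:
  5b³ - 40b² + 20b + 240 = (-1)(-5b³ - 20b² - 60b - 80) + (-60b² - 40b + 160)
  -5b³ - 20b² - 60b - 80 = ((1/12)b + 5/18)(-60b² - 40b + 160) + (-(560/9)b - 1120/9)
  -60b² - 40b + 160 = ((27/28)b - 9/7)(-(560/9)b - 1120/9) + (0)
Last nonzero remainder: -(560/9)b - 1120/9. Dividing through by -560/9 gives the monic gcd b + 2.
Cancel b + 2 from numerator and denominator to get the reduced form.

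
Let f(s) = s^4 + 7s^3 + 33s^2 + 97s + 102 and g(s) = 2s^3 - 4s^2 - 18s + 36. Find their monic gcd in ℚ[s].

s + 3

Apply the Euclidean algorithm:
  s^4 + 7s^3 + 33s^2 + 97s + 102 = ((1/2)s + 9/2)(2s^3 - 4s^2 - 18s + 36) + (60s^2 + 160s - 60)
  2s^3 - 4s^2 - 18s + 36 = ((1/30)s - 7/45)(60s^2 + 160s - 60) + ((80/9)s + 80/3)
  60s^2 + 160s - 60 = ((27/4)s - 9/4)((80/9)s + 80/3) + (0)
Last nonzero remainder: (80/9)s + 80/3. Dividing through by 80/9 gives the monic gcd s + 3.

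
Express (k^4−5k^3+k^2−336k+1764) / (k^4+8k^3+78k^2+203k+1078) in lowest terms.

(k^2−12k+36)/(k^2+k+22)

Euclidean algorithm in ℚ[k]:
  k^4−5k^3+k^2−336k+1764 = (k^4+8k^3+78k^2+203k+1078) + (−13k^3−77k^2−539k+686)
  k^4+8k^3+78k^2+203k+1078 = (−(1/13)k−27/169)(−13k^3−77k^2−539k+686) + ((4096/169)k^2+(28672/169)k+200704/169)
  −13k^3−77k^2−539k+686 = (−(2197/4096)k+1183/2048)((4096/169)k^2+(28672/169)k+200704/169) + (0)
Last nonzero remainder: (4096/169)k^2+(28672/169)k+200704/169. Dividing through by 4096/169 gives the monic gcd k^2+7k+49.
Cancel k^2+7k+49 from numerator and denominator to get the reduced form.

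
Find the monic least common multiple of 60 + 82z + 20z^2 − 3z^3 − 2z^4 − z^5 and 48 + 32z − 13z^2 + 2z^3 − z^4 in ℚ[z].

By polynomial division,
  −z^5 − 2z^4 − 3z^3 + 20z^2 + 82z + 60 = (z + 4)(−z^4 + 2z^3 − 13z^2 + 32z + 48) + (2z^3 + 40z^2 − 94z − 132)
  −z^4 + 2z^3 − 13z^2 + 32z + 48 = (−(1/2)z + 11)(2z^3 + 40z^2 − 94z − 132) + (−500z^2 + 1000z + 1500)
  2z^3 + 40z^2 − 94z − 132 = (−(1/250)z − 11/125)(−500z^2 + 1000z + 1500) + (0)
Last nonzero remainder: −500z^2 + 1000z + 1500. Dividing through by −500 gives the monic gcd z^2 − 2z − 3.
Then lcm(f, g) = f·g / gcd(f, g); expanding and making the result monic gives the answer.

−960 − 1312z − 380z^2 − 34z^3 + 12z^4 + 19z^5 + 2z^6 + z^7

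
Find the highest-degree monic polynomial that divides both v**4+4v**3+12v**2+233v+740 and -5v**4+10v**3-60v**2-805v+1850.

v**3+12v+185

By polynomial division,
  v**4+4v**3+12v**2+233v+740 = (-1/5)(-5v**4+10v**3-60v**2-805v+1850) + (6v**3+72v+1110)
  -5v**4+10v**3-60v**2-805v+1850 = (-(5/6)v+5/3)(6v**3+72v+1110) + (0)
Last nonzero remainder: 6v**3+72v+1110. Dividing through by 6 gives the monic gcd v**3+12v+185.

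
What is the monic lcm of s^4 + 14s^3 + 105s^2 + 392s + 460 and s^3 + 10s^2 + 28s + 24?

By polynomial division,
  s^4 + 14s^3 + 105s^2 + 392s + 460 = (s + 4)(s^3 + 10s^2 + 28s + 24) + (37s^2 + 256s + 364)
  s^3 + 10s^2 + 28s + 24 = ((1/37)s + 114/1369)(37s^2 + 256s + 364) + (−(4320/1369)s − 8640/1369)
  37s^2 + 256s + 364 = (−(50653/4320)s − 124579/2160)(−(4320/1369)s − 8640/1369) + (0)
Last nonzero remainder: −(4320/1369)s − 8640/1369. Dividing through by −4320/1369 gives the monic gcd s + 2.
Then lcm(f, g) = f·g / gcd(f, g); expanding and making the result monic gives the answer.

s^6 + 22s^5 + 229s^4 + 1400s^3 + 4856s^2 + 8384s + 5520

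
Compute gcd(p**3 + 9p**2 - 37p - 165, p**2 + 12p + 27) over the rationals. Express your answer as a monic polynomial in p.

Apply the Euclidean algorithm:
  p**3 + 9p**2 - 37p - 165 = (p - 3)(p**2 + 12p + 27) + (-28p - 84)
  p**2 + 12p + 27 = (-(1/28)p - 9/28)(-28p - 84) + (0)
Last nonzero remainder: -28p - 84. Dividing through by -28 gives the monic gcd p + 3.

p + 3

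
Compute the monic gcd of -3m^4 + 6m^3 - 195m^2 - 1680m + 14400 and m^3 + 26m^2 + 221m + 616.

m + 8

Repeated division with remainder:
  -3m^4 + 6m^3 - 195m^2 - 1680m + 14400 = (-3m + 84)(m^3 + 26m^2 + 221m + 616) + (-1716m^2 - 18396m - 37344)
  m^3 + 26m^2 + 221m + 616 = (-(1/1716)m - 2185/245388)(-1716m^2 - 18396m - 37344) + ((724608/20449)m + 5796864/20449)
  -1716m^2 - 18396m - 37344 = (-(2924207/60384)m - 7954661/60384)((724608/20449)m + 5796864/20449) + (0)
Last nonzero remainder: (724608/20449)m + 5796864/20449. Dividing through by 724608/20449 gives the monic gcd m + 8.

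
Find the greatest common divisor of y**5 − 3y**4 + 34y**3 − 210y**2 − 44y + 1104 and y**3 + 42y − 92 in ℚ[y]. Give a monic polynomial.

Euclidean algorithm in ℚ[y]:
  y**5 − 3y**4 + 34y**3 − 210y**2 − 44y + 1104 = (y**2 − 3y − 8)(y**3 + 42y − 92) + (8y**2 + 16y + 368)
  y**3 + 42y − 92 = ((1/8)y − 1/4)(8y**2 + 16y + 368) + (0)
Last nonzero remainder: 8y**2 + 16y + 368. Dividing through by 8 gives the monic gcd y**2 + 2y + 46.

y**2 + 2y + 46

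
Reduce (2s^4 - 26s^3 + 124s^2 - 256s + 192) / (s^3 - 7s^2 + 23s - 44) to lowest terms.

(2s^3 - 18s^2 + 52s - 48)/(s^2 - 3s + 11)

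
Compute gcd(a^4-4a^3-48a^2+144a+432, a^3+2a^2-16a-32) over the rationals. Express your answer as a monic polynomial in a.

Apply the Euclidean algorithm:
  a^4-4a^3-48a^2+144a+432 = (a-6)(a^3+2a^2-16a-32) + (-20a^2+80a+240)
  a^3+2a^2-16a-32 = (-(1/20)a-3/10)(-20a^2+80a+240) + (20a+40)
  -20a^2+80a+240 = (-a+6)(20a+40) + (0)
Last nonzero remainder: 20a+40. Dividing through by 20 gives the monic gcd a+2.

a+2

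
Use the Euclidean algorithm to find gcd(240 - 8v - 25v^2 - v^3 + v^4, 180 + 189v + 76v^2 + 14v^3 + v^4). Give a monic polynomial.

15 + 7v + v^2

By polynomial division,
  v^4 - v^3 - 25v^2 - 8v + 240 = (v^4 + 14v^3 + 76v^2 + 189v + 180) + (-15v^3 - 101v^2 - 197v + 60)
  v^4 + 14v^3 + 76v^2 + 189v + 180 = (-(1/15)v - 109/225)(-15v^3 - 101v^2 - 197v + 60) + ((3136/225)v^2 + (21952/225)v + 3136/15)
  -15v^3 - 101v^2 - 197v + 60 = (-(3375/3136)v + 225/784)((3136/225)v^2 + (21952/225)v + 3136/15) + (0)
Last nonzero remainder: (3136/225)v^2 + (21952/225)v + 3136/15. Dividing through by 3136/225 gives the monic gcd v^2 + 7v + 15.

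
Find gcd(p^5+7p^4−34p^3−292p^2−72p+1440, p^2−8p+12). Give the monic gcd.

p^2−8p+12

Apply the Euclidean algorithm:
  p^5+7p^4−34p^3−292p^2−72p+1440 = (p^3+15p^2+74p+120)(p^2−8p+12) + (0)
The last nonzero remainder p^2−8p+12 is already monic.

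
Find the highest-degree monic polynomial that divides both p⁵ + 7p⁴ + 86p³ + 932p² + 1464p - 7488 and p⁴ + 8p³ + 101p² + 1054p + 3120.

p³ + 3p² + 86p + 624

Repeated division with remainder:
  p⁵ + 7p⁴ + 86p³ + 932p² + 1464p - 7488 = (p - 1)(p⁴ + 8p³ + 101p² + 1054p + 3120) + (-7p³ - 21p² - 602p - 4368)
  p⁴ + 8p³ + 101p² + 1054p + 3120 = (-(1/7)p - 5/7)(-7p³ - 21p² - 602p - 4368) + (0)
Last nonzero remainder: -7p³ - 21p² - 602p - 4368. Dividing through by -7 gives the monic gcd p³ + 3p² + 86p + 624.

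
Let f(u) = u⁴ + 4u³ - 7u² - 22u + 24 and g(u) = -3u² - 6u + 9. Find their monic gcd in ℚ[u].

Repeated division with remainder:
  u⁴ + 4u³ - 7u² - 22u + 24 = (-(1/3)u² - (2/3)u + 8/3)(-3u² - 6u + 9) + (0)
Last nonzero remainder: -3u² - 6u + 9. Dividing through by -3 gives the monic gcd u² + 2u - 3.

u² + 2u - 3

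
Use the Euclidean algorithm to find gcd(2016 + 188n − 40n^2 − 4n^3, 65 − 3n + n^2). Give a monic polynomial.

Euclidean algorithm in ℚ[n]:
  −4n^3 − 40n^2 + 188n + 2016 = (−4n − 52)(n^2 − 3n + 65) + (292n + 5396)
  n^2 − 3n + 65 = ((1/292)n − 392/5329)(292n + 5396) + (2461617/5329)
  292n + 5396 = ((1556068/2461617)n + 28755284/2461617)(2461617/5329) + (0)
The last nonzero remainder is the constant 2461617/5329, so the polynomials are coprime and gcd = 1.

1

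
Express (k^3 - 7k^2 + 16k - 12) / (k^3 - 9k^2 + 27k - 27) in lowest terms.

(k^2 - 4k + 4)/(k^2 - 6k + 9)

Apply the Euclidean algorithm:
  k^3 - 7k^2 + 16k - 12 = (k^3 - 9k^2 + 27k - 27) + (2k^2 - 11k + 15)
  k^3 - 9k^2 + 27k - 27 = ((1/2)k - 7/4)(2k^2 - 11k + 15) + ((1/4)k - 3/4)
  2k^2 - 11k + 15 = (8k - 20)((1/4)k - 3/4) + (0)
Last nonzero remainder: (1/4)k - 3/4. Dividing through by 1/4 gives the monic gcd k - 3.
Cancel k - 3 from numerator and denominator to get the reduced form.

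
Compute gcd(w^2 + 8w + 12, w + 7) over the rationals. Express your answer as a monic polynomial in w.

1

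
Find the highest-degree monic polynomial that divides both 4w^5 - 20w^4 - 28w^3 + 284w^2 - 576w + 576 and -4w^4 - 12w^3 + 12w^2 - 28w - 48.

Apply the Euclidean algorithm:
  4w^5 - 20w^4 - 28w^3 + 284w^2 - 576w + 576 = (-w + 8)(-4w^4 - 12w^3 + 12w^2 - 28w - 48) + (80w^3 + 160w^2 - 400w + 960)
  -4w^4 - 12w^3 + 12w^2 - 28w - 48 = (-(1/20)w - 1/20)(80w^3 + 160w^2 - 400w + 960) + (0)
Last nonzero remainder: 80w^3 + 160w^2 - 400w + 960. Dividing through by 80 gives the monic gcd w^3 + 2w^2 - 5w + 12.

w^3 + 2w^2 - 5w + 12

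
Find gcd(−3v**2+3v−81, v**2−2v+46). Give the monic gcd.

Repeated division with remainder:
  −3v**2+3v−81 = (−3)(v**2−2v+46) + (−3v+57)
  v**2−2v+46 = (−(1/3)v−17/3)(−3v+57) + (369)
  −3v+57 = (−(1/123)v+19/123)(369) + (0)
The last nonzero remainder is the constant 369, so the polynomials are coprime and gcd = 1.

1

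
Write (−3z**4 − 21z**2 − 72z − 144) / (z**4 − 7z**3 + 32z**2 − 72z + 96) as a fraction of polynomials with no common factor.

(−3z**2 − 9z − 12)/(z**2 − 4z + 8)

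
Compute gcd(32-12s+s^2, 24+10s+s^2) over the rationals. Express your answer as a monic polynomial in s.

Euclidean algorithm in ℚ[s]:
  s^2-12s+32 = (s^2+10s+24) + (-22s+8)
  s^2+10s+24 = (-(1/22)s-57/121)(-22s+8) + (3360/121)
  -22s+8 = (-(1331/1680)s+121/420)(3360/121) + (0)
The last nonzero remainder is the constant 3360/121, so the polynomials are coprime and gcd = 1.

1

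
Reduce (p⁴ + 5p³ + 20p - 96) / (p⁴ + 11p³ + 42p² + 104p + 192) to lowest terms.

By polynomial division,
  p⁴ + 5p³ + 20p - 96 = (p⁴ + 11p³ + 42p² + 104p + 192) + (-6p³ - 42p² - 84p - 288)
  p⁴ + 11p³ + 42p² + 104p + 192 = (-(1/6)p - 2/3)(-6p³ - 42p² - 84p - 288) + (0)
Last nonzero remainder: -6p³ - 42p² - 84p - 288. Dividing through by -6 gives the monic gcd p³ + 7p² + 14p + 48.
Cancel p³ + 7p² + 14p + 48 from numerator and denominator to get the reduced form.

(p - 2)/(p + 4)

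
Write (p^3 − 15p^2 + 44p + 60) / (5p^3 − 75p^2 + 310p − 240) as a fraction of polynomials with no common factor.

(p^2 − 9p − 10)/(5p^2 − 45p + 40)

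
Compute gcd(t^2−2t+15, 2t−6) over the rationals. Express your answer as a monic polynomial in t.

1

Apply the Euclidean algorithm:
  t^2−2t+15 = ((1/2)t+1/2)(2t−6) + (18)
  2t−6 = ((1/9)t−1/3)(18) + (0)
The last nonzero remainder is the constant 18, so the polynomials are coprime and gcd = 1.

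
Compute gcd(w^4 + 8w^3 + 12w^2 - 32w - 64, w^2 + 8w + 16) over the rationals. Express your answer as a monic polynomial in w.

By polynomial division,
  w^4 + 8w^3 + 12w^2 - 32w - 64 = (w^2 - 4)(w^2 + 8w + 16) + (0)
The last nonzero remainder w^2 + 8w + 16 is already monic.

w^2 + 8w + 16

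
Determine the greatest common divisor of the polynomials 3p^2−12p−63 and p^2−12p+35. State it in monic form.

Euclidean algorithm in ℚ[p]:
  3p^2−12p−63 = (3)(p^2−12p+35) + (24p−168)
  p^2−12p+35 = ((1/24)p−5/24)(24p−168) + (0)
Last nonzero remainder: 24p−168. Dividing through by 24 gives the monic gcd p−7.

p−7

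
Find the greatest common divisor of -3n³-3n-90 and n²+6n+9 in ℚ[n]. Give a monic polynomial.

By polynomial division,
  -3n³-3n-90 = (-3n+18)(n²+6n+9) + (-84n-252)
  n²+6n+9 = (-(1/84)n-1/28)(-84n-252) + (0)
Last nonzero remainder: -84n-252. Dividing through by -84 gives the monic gcd n+3.

n+3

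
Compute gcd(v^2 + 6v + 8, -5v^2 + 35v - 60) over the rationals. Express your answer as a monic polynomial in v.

Repeated division with remainder:
  v^2 + 6v + 8 = (-1/5)(-5v^2 + 35v - 60) + (13v - 4)
  -5v^2 + 35v - 60 = (-(5/13)v + 435/169)(13v - 4) + (-8400/169)
  13v - 4 = (-(2197/8400)v + 169/2100)(-8400/169) + (0)
The last nonzero remainder is the constant -8400/169, so the polynomials are coprime and gcd = 1.

1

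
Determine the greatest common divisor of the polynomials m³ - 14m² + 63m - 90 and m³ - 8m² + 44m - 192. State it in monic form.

m - 6

By polynomial division,
  m³ - 14m² + 63m - 90 = (m³ - 8m² + 44m - 192) + (-6m² + 19m + 102)
  m³ - 8m² + 44m - 192 = (-(1/6)m + 29/36)(-6m² + 19m + 102) + ((1645/36)m - 1645/6)
  -6m² + 19m + 102 = (-(216/1645)m - 612/1645)((1645/36)m - 1645/6) + (0)
Last nonzero remainder: (1645/36)m - 1645/6. Dividing through by 1645/36 gives the monic gcd m - 6.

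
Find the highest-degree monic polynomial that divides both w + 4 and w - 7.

Repeated division with remainder:
  w + 4 = (w - 7) + (11)
  w - 7 = ((1/11)w - 7/11)(11) + (0)
The last nonzero remainder is the constant 11, so the polynomials are coprime and gcd = 1.

1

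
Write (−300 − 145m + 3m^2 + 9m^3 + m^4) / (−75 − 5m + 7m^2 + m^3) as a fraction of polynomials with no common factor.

(−12 − m + m^2)/(−3 + m)

Euclidean algorithm in ℚ[m]:
  m^4 + 9m^3 + 3m^2 − 145m − 300 = (m + 2)(m^3 + 7m^2 − 5m − 75) + (−6m^2 − 60m − 150)
  m^3 + 7m^2 − 5m − 75 = (−(1/6)m + 1/2)(−6m^2 − 60m − 150) + (0)
Last nonzero remainder: −6m^2 − 60m − 150. Dividing through by −6 gives the monic gcd m^2 + 10m + 25.
Cancel m^2 + 10m + 25 from numerator and denominator to get the reduced form.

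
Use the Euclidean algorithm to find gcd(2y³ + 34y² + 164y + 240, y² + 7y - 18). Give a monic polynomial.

Euclidean algorithm in ℚ[y]:
  2y³ + 34y² + 164y + 240 = (2y + 20)(y² + 7y - 18) + (60y + 600)
  y² + 7y - 18 = ((1/60)y - 1/20)(60y + 600) + (12)
  60y + 600 = (5y + 50)(12) + (0)
The last nonzero remainder is the constant 12, so the polynomials are coprime and gcd = 1.

1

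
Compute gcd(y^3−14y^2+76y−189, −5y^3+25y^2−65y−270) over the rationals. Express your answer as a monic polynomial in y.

y^2−7y+27

By polynomial division,
  y^3−14y^2+76y−189 = (−1/5)(−5y^3+25y^2−65y−270) + (−9y^2+63y−243)
  −5y^3+25y^2−65y−270 = ((5/9)y+10/9)(−9y^2+63y−243) + (0)
Last nonzero remainder: −9y^2+63y−243. Dividing through by −9 gives the monic gcd y^2−7y+27.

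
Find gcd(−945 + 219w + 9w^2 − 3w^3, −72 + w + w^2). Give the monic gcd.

9 + w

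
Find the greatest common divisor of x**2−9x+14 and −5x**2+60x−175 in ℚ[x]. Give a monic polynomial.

x−7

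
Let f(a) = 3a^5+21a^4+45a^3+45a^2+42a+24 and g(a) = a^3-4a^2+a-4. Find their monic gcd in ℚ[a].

a^2+1

Apply the Euclidean algorithm:
  3a^5+21a^4+45a^3+45a^2+42a+24 = (3a^2+33a+174)(a^3-4a^2+a-4) + (720a^2+720)
  a^3-4a^2+a-4 = ((1/720)a-1/180)(720a^2+720) + (0)
Last nonzero remainder: 720a^2+720. Dividing through by 720 gives the monic gcd a^2+1.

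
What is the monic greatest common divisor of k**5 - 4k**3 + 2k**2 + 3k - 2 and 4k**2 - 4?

k**2 - 1

By polynomial division,
  k**5 - 4k**3 + 2k**2 + 3k - 2 = ((1/4)k**3 - (3/4)k + 1/2)(4k**2 - 4) + (0)
Last nonzero remainder: 4k**2 - 4. Dividing through by 4 gives the monic gcd k**2 - 1.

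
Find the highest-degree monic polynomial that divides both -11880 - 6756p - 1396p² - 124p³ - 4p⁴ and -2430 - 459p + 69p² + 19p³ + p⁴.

54 + 15p + p²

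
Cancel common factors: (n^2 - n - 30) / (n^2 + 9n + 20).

(n - 6)/(n + 4)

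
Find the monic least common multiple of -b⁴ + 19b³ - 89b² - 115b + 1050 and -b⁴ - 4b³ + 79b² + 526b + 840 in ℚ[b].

Euclidean algorithm in ℚ[b]:
  -b⁴ + 19b³ - 89b² - 115b + 1050 = (-b⁴ - 4b³ + 79b² + 526b + 840) + (23b³ - 168b² - 641b + 210)
  -b⁴ - 4b³ + 79b² + 526b + 840 = (-(1/23)b - 260/529)(23b³ - 168b² - 641b + 210) + (-(16632/529)b² + (116424/529)b + 498960/529)
  23b³ - 168b² - 641b + 210 = (-(12167/16632)b + 529/2376)(-(16632/529)b² + (116424/529)b + 498960/529) + (0)
Last nonzero remainder: -(16632/529)b² + (116424/529)b + 498960/529. Dividing through by -16632/529 gives the monic gcd b² - 7b - 30.
Then lcm(f, g) = f·g / gcd(f, g); expanding and making the result monic gives the answer.

b⁶ - 8b⁵ - 92b⁴ + 562b³ + 2707b² - 8330b - 29400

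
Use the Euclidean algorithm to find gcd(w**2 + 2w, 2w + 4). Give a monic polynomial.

w + 2

Euclidean algorithm in ℚ[w]:
  w**2 + 2w = ((1/2)w)(2w + 4) + (0)
Last nonzero remainder: 2w + 4. Dividing through by 2 gives the monic gcd w + 2.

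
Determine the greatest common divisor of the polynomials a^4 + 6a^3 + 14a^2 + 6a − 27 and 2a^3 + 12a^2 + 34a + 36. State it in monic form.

Euclidean algorithm in ℚ[a]:
  a^4 + 6a^3 + 14a^2 + 6a − 27 = ((1/2)a)(2a^3 + 12a^2 + 34a + 36) + (−3a^2 − 12a − 27)
  2a^3 + 12a^2 + 34a + 36 = (−(2/3)a − 4/3)(−3a^2 − 12a − 27) + (0)
Last nonzero remainder: −3a^2 − 12a − 27. Dividing through by −3 gives the monic gcd a^2 + 4a + 9.

a^2 + 4a + 9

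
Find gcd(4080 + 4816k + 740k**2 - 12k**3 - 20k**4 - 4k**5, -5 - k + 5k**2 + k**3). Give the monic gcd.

5 + 6k + k**2

By polynomial division,
  -4k**5 - 20k**4 - 12k**3 + 740k**2 + 4816k + 4080 = (-4k**2 - 16)(k**3 + 5k**2 - k - 5) + (800k**2 + 4800k + 4000)
  k**3 + 5k**2 - k - 5 = ((1/800)k - 1/800)(800k**2 + 4800k + 4000) + (0)
Last nonzero remainder: 800k**2 + 4800k + 4000. Dividing through by 800 gives the monic gcd k**2 + 6k + 5.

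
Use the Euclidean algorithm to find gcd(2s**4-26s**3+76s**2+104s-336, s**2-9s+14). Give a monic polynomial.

s**2-9s+14

Apply the Euclidean algorithm:
  2s**4-26s**3+76s**2+104s-336 = (2s**2-8s-24)(s**2-9s+14) + (0)
The last nonzero remainder s**2-9s+14 is already monic.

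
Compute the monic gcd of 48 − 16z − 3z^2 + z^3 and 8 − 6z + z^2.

By polynomial division,
  z^3 − 3z^2 − 16z + 48 = (z + 3)(z^2 − 6z + 8) + (−6z + 24)
  z^2 − 6z + 8 = (−(1/6)z + 1/3)(−6z + 24) + (0)
Last nonzero remainder: −6z + 24. Dividing through by −6 gives the monic gcd z − 4.

−4 + z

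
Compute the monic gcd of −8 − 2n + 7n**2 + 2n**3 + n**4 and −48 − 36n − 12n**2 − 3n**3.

8 + 2n + n**2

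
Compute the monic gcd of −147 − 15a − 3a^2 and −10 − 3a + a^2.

1

Repeated division with remainder:
  −3a^2 − 15a − 147 = (−3)(a^2 − 3a − 10) + (−24a − 177)
  a^2 − 3a − 10 = (−(1/24)a + 83/192)(−24a − 177) + (4257/64)
  −24a − 177 = (−(512/1419)a − 3776/1419)(4257/64) + (0)
The last nonzero remainder is the constant 4257/64, so the polynomials are coprime and gcd = 1.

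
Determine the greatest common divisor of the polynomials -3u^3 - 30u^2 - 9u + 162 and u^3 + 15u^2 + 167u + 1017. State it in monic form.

u + 9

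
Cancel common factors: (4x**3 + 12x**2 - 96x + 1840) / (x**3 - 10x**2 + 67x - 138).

(4x + 40)/(x - 3)

Euclidean algorithm in ℚ[x]:
  4x**3 + 12x**2 - 96x + 1840 = (4)(x**3 - 10x**2 + 67x - 138) + (52x**2 - 364x + 2392)
  x**3 - 10x**2 + 67x - 138 = ((1/52)x - 3/52)(52x**2 - 364x + 2392) + (0)
Last nonzero remainder: 52x**2 - 364x + 2392. Dividing through by 52 gives the monic gcd x**2 - 7x + 46.
Cancel x**2 - 7x + 46 from numerator and denominator to get the reduced form.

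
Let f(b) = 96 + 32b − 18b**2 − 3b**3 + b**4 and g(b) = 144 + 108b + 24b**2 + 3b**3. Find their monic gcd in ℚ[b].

Euclidean algorithm in ℚ[b]:
  b**4 − 3b**3 − 18b**2 + 32b + 96 = ((1/3)b − 11/3)(3b**3 + 24b**2 + 108b + 144) + (34b**2 + 380b + 624)
  3b**3 + 24b**2 + 108b + 144 = ((3/34)b − 81/289)(34b**2 + 380b + 624) + ((46080/289)b + 92160/289)
  34b**2 + 380b + 624 = ((4913/23040)b + 3757/1920)((46080/289)b + 92160/289) + (0)
Last nonzero remainder: (46080/289)b + 92160/289. Dividing through by 46080/289 gives the monic gcd b + 2.

2 + b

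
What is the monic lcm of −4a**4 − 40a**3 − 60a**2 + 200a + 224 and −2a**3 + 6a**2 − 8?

By polynomial division,
  −4a**4 − 40a**3 − 60a**2 + 200a + 224 = (2a + 26)(−2a**3 + 6a**2 − 8) + (−216a**2 + 216a + 432)
  −2a**3 + 6a**2 − 8 = ((1/108)a − 1/54)(−216a**2 + 216a + 432) + (0)
Last nonzero remainder: −216a**2 + 216a + 432. Dividing through by −216 gives the monic gcd a**2 − a − 2.
Then lcm(f, g) = f·g / gcd(f, g); expanding and making the result monic gives the answer.

a**5 + 8a**4 − 5a**3 − 80a**2 + 44a + 112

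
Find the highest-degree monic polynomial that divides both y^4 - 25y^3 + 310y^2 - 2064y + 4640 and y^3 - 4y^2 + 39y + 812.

By polynomial division,
  y^4 - 25y^3 + 310y^2 - 2064y + 4640 = (y - 21)(y^3 - 4y^2 + 39y + 812) + (187y^2 - 2057y + 21692)
  y^3 - 4y^2 + 39y + 812 = ((1/187)y + 7/187)(187y^2 - 2057y + 21692) + (0)
Last nonzero remainder: 187y^2 - 2057y + 21692. Dividing through by 187 gives the monic gcd y^2 - 11y + 116.

y^2 - 11y + 116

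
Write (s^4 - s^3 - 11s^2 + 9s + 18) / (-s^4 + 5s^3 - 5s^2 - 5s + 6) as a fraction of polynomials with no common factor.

Repeated division with remainder:
  s^4 - s^3 - 11s^2 + 9s + 18 = (-1)(-s^4 + 5s^3 - 5s^2 - 5s + 6) + (4s^3 - 16s^2 + 4s + 24)
  -s^4 + 5s^3 - 5s^2 - 5s + 6 = (-(1/4)s + 1/4)(4s^3 - 16s^2 + 4s + 24) + (0)
Last nonzero remainder: 4s^3 - 16s^2 + 4s + 24. Dividing through by 4 gives the monic gcd s^3 - 4s^2 + s + 6.
Cancel s^3 - 4s^2 + s + 6 from numerator and denominator to get the reduced form.

(-s - 3)/(s - 1)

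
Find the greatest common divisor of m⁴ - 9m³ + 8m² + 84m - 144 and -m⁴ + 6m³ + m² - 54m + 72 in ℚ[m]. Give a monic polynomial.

m³ - 3m² - 10m + 24

Euclidean algorithm in ℚ[m]:
  m⁴ - 9m³ + 8m² + 84m - 144 = (-1)(-m⁴ + 6m³ + m² - 54m + 72) + (-3m³ + 9m² + 30m - 72)
  -m⁴ + 6m³ + m² - 54m + 72 = ((1/3)m - 1)(-3m³ + 9m² + 30m - 72) + (0)
Last nonzero remainder: -3m³ + 9m² + 30m - 72. Dividing through by -3 gives the monic gcd m³ - 3m² - 10m + 24.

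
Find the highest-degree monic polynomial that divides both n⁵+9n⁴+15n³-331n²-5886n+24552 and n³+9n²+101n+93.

Repeated division with remainder:
  n⁵+9n⁴+15n³-331n²-5886n+24552 = (n²-86)(n³+9n²+101n+93) + (350n²+2800n+32550)
  n³+9n²+101n+93 = ((1/350)n+1/350)(350n²+2800n+32550) + (0)
Last nonzero remainder: 350n²+2800n+32550. Dividing through by 350 gives the monic gcd n²+8n+93.

n²+8n+93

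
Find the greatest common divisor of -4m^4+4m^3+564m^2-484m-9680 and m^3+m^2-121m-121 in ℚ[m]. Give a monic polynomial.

Apply the Euclidean algorithm:
  -4m^4+4m^3+564m^2-484m-9680 = (-4m+8)(m^3+m^2-121m-121) + (72m^2-8712)
  m^3+m^2-121m-121 = ((1/72)m+1/72)(72m^2-8712) + (0)
Last nonzero remainder: 72m^2-8712. Dividing through by 72 gives the monic gcd m^2-121.

m^2-121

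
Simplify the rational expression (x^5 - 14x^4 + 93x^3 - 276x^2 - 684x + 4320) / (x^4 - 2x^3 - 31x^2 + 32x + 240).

(x^3 - 12x^2 + 84x - 288)/(x^2 - 16)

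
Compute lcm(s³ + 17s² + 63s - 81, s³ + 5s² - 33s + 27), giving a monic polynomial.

Apply the Euclidean algorithm:
  s³ + 17s² + 63s - 81 = (s³ + 5s² - 33s + 27) + (12s² + 96s - 108)
  s³ + 5s² - 33s + 27 = ((1/12)s - 1/4)(12s² + 96s - 108) + (0)
Last nonzero remainder: 12s² + 96s - 108. Dividing through by 12 gives the monic gcd s² + 8s - 9.
Then lcm(f, g) = f·g / gcd(f, g); expanding and making the result monic gives the answer.

s⁴ + 14s³ + 12s² - 270s + 243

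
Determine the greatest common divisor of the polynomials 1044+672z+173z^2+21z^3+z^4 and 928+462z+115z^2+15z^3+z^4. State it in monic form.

29+9z+z^2

Apply the Euclidean algorithm:
  z^4+21z^3+173z^2+672z+1044 = (z^4+15z^3+115z^2+462z+928) + (6z^3+58z^2+210z+116)
  z^4+15z^3+115z^2+462z+928 = ((1/6)z+8/9)(6z^3+58z^2+210z+116) + ((256/9)z^2+256z+7424/9)
  6z^3+58z^2+210z+116 = ((27/128)z+9/64)((256/9)z^2+256z+7424/9) + (0)
Last nonzero remainder: (256/9)z^2+256z+7424/9. Dividing through by 256/9 gives the monic gcd z^2+9z+29.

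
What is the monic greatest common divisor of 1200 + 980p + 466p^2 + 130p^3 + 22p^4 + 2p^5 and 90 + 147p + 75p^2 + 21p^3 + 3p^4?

10 + 3p + p^2

Repeated division with remainder:
  2p^5 + 22p^4 + 130p^3 + 466p^2 + 980p + 1200 = ((2/3)p + 8/3)(3p^4 + 21p^3 + 75p^2 + 147p + 90) + (24p^3 + 168p^2 + 528p + 960)
  3p^4 + 21p^3 + 75p^2 + 147p + 90 = ((1/8)p)(24p^3 + 168p^2 + 528p + 960) + (9p^2 + 27p + 90)
  24p^3 + 168p^2 + 528p + 960 = ((8/3)p + 32/3)(9p^2 + 27p + 90) + (0)
Last nonzero remainder: 9p^2 + 27p + 90. Dividing through by 9 gives the monic gcd p^2 + 3p + 10.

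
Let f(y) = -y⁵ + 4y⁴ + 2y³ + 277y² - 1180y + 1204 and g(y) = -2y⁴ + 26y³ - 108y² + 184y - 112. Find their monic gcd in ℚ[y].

By polynomial division,
  -y⁵ + 4y⁴ + 2y³ + 277y² - 1180y + 1204 = ((1/2)y + 9/2)(-2y⁴ + 26y³ - 108y² + 184y - 112) + (-61y³ + 671y² - 1952y + 1708)
  -2y⁴ + 26y³ - 108y² + 184y - 112 = ((2/61)y - 4/61)(-61y³ + 671y² - 1952y + 1708) + (0)
Last nonzero remainder: -61y³ + 671y² - 1952y + 1708. Dividing through by -61 gives the monic gcd y³ - 11y² + 32y - 28.

y³ - 11y² + 32y - 28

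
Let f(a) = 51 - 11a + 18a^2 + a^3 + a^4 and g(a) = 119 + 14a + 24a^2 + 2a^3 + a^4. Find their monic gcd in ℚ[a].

Apply the Euclidean algorithm:
  a^4 + a^3 + 18a^2 - 11a + 51 = (a^4 + 2a^3 + 24a^2 + 14a + 119) + (-a^3 - 6a^2 - 25a - 68)
  a^4 + 2a^3 + 24a^2 + 14a + 119 = (-a + 4)(-a^3 - 6a^2 - 25a - 68) + (23a^2 + 46a + 391)
  -a^3 - 6a^2 - 25a - 68 = (-(1/23)a - 4/23)(23a^2 + 46a + 391) + (0)
Last nonzero remainder: 23a^2 + 46a + 391. Dividing through by 23 gives the monic gcd a^2 + 2a + 17.

17 + 2a + a^2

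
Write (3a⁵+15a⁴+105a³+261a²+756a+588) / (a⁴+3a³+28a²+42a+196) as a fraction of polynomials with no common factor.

Apply the Euclidean algorithm:
  3a⁵+15a⁴+105a³+261a²+756a+588 = (3a+6)(a⁴+3a³+28a²+42a+196) + (3a³-33a²-84a-588)
  a⁴+3a³+28a²+42a+196 = ((1/3)a+14/3)(3a³-33a²-84a-588) + (210a²+630a+2940)
  3a³-33a²-84a-588 = ((1/70)a-1/5)(210a²+630a+2940) + (0)
Last nonzero remainder: 210a²+630a+2940. Dividing through by 210 gives the monic gcd a²+3a+14.
Cancel a²+3a+14 from numerator and denominator to get the reduced form.

(3a³+6a²+45a+42)/(a²+14)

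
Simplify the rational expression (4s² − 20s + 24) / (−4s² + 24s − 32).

(−s + 3)/(s − 4)

Apply the Euclidean algorithm:
  4s² − 20s + 24 = (−1)(−4s² + 24s − 32) + (4s − 8)
  −4s² + 24s − 32 = (−s + 4)(4s − 8) + (0)
Last nonzero remainder: 4s − 8. Dividing through by 4 gives the monic gcd s − 2.
Cancel s − 2 from numerator and denominator to get the reduced form.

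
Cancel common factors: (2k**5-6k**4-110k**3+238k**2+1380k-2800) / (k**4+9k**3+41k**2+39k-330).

(2k**3-12k**2-54k+280)/(k**2+6k+33)

Repeated division with remainder:
  2k**5-6k**4-110k**3+238k**2+1380k-2800 = (2k-24)(k**4+9k**3+41k**2+39k-330) + (24k**3+1144k**2+2976k-10720)
  k**4+9k**3+41k**2+39k-330 = ((1/24)k-29/18)(24k**3+1144k**2+2976k-10720) + ((15841/9)k**2+(15841/3)k-158410/9)
  24k**3+1144k**2+2976k-10720 = ((216/15841)k+9648/15841)((15841/9)k**2+(15841/3)k-158410/9) + (0)
Last nonzero remainder: (15841/9)k**2+(15841/3)k-158410/9. Dividing through by 15841/9 gives the monic gcd k**2+3k-10.
Cancel k**2+3k-10 from numerator and denominator to get the reduced form.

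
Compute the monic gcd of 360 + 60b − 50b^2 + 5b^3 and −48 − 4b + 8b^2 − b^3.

By polynomial division,
  5b^3 − 50b^2 + 60b + 360 = (−5)(−b^3 + 8b^2 − 4b − 48) + (−10b^2 + 40b + 120)
  −b^3 + 8b^2 − 4b − 48 = ((1/10)b − 2/5)(−10b^2 + 40b + 120) + (0)
Last nonzero remainder: −10b^2 + 40b + 120. Dividing through by −10 gives the monic gcd b^2 − 4b − 12.

−12 − 4b + b^2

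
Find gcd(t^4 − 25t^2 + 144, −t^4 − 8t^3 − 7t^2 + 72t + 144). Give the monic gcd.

Apply the Euclidean algorithm:
  t^4 − 25t^2 + 144 = (−1)(−t^4 − 8t^3 − 7t^2 + 72t + 144) + (−8t^3 − 32t^2 + 72t + 288)
  −t^4 − 8t^3 − 7t^2 + 72t + 144 = ((1/8)t + 1/2)(−8t^3 − 32t^2 + 72t + 288) + (0)
Last nonzero remainder: −8t^3 − 32t^2 + 72t + 288. Dividing through by −8 gives the monic gcd t^3 + 4t^2 − 9t − 36.

t^3 + 4t^2 − 9t − 36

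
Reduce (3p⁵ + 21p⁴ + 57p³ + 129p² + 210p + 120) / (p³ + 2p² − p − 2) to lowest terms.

(3p³ + 12p² + 15p + 60)/(p − 1)

Repeated division with remainder:
  3p⁵ + 21p⁴ + 57p³ + 129p² + 210p + 120 = (3p² + 15p + 30)(p³ + 2p² − p − 2) + (90p² + 270p + 180)
  p³ + 2p² − p − 2 = ((1/90)p − 1/90)(90p² + 270p + 180) + (0)
Last nonzero remainder: 90p² + 270p + 180. Dividing through by 90 gives the monic gcd p² + 3p + 2.
Cancel p² + 3p + 2 from numerator and denominator to get the reduced form.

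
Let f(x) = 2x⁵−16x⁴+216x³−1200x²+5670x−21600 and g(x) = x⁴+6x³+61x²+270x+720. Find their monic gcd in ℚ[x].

x²+45

By polynomial division,
  2x⁵−16x⁴+216x³−1200x²+5670x−21600 = (2x−28)(x⁴+6x³+61x²+270x+720) + (262x³−32x²+11790x−1440)
  x⁴+6x³+61x²+270x+720 = ((1/262)x+401/17161)(262x³−32x²+11790x−1440) + ((287408/17161)x²+12933360/17161)
  262x³−32x²+11790x−1440 = ((2248091/143704)x−34322/17963)((287408/17161)x²+12933360/17161) + (0)
Last nonzero remainder: (287408/17161)x²+12933360/17161. Dividing through by 287408/17161 gives the monic gcd x²+45.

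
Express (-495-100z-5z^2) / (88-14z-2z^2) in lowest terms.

(45+5z)/(-8+2z)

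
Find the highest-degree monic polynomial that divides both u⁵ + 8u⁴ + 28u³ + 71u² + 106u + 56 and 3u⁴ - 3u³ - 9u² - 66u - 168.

u³ + 3u² + 9u + 14

Repeated division with remainder:
  u⁵ + 8u⁴ + 28u³ + 71u² + 106u + 56 = ((1/3)u + 3)(3u⁴ - 3u³ - 9u² - 66u - 168) + (40u³ + 120u² + 360u + 560)
  3u⁴ - 3u³ - 9u² - 66u - 168 = ((3/40)u - 3/10)(40u³ + 120u² + 360u + 560) + (0)
Last nonzero remainder: 40u³ + 120u² + 360u + 560. Dividing through by 40 gives the monic gcd u³ + 3u² + 9u + 14.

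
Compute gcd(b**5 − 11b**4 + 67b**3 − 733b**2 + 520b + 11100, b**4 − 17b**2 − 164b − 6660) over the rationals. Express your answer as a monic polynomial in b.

b**3 − 9b**2 + 64b − 740

Repeated division with remainder:
  b**5 − 11b**4 + 67b**3 − 733b**2 + 520b + 11100 = (b − 11)(b**4 − 17b**2 − 164b − 6660) + (84b**3 − 756b**2 + 5376b − 62160)
  b**4 − 17b**2 − 164b − 6660 = ((1/84)b + 3/28)(84b**3 − 756b**2 + 5376b − 62160) + (0)
Last nonzero remainder: 84b**3 − 756b**2 + 5376b − 62160. Dividing through by 84 gives the monic gcd b**3 − 9b**2 + 64b − 740.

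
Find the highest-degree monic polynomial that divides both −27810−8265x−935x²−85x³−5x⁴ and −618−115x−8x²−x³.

618+115x+8x²+x³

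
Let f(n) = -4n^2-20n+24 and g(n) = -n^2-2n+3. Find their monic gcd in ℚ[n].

Euclidean algorithm in ℚ[n]:
  -4n^2-20n+24 = (4)(-n^2-2n+3) + (-12n+12)
  -n^2-2n+3 = ((1/12)n+1/4)(-12n+12) + (0)
Last nonzero remainder: -12n+12. Dividing through by -12 gives the monic gcd n-1.

n-1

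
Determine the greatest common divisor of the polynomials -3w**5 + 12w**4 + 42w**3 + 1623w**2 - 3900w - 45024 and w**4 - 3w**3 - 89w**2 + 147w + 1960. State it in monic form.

w**2 - 15w + 56

Repeated division with remainder:
  -3w**5 + 12w**4 + 42w**3 + 1623w**2 - 3900w - 45024 = (-3w + 3)(w**4 - 3w**3 - 89w**2 + 147w + 1960) + (-216w**3 + 2331w**2 + 1539w - 50904)
  w**4 - 3w**3 - 89w**2 + 147w + 1960 = (-(1/216)w - 187/5184)(-216w**3 + 2331w**2 + 1539w - 50904) + ((1273/576)w**2 - (6365/192)w + 8911/72)
  -216w**3 + 2331w**2 + 1539w - 50904 = (-(124416/1273)w - 523584/1273)((1273/576)w**2 - (6365/192)w + 8911/72) + (0)
Last nonzero remainder: (1273/576)w**2 - (6365/192)w + 8911/72. Dividing through by 1273/576 gives the monic gcd w**2 - 15w + 56.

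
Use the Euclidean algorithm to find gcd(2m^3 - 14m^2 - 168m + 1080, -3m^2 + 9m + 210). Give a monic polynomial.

By polynomial division,
  2m^3 - 14m^2 - 168m + 1080 = (-(2/3)m + 8/3)(-3m^2 + 9m + 210) + (-52m + 520)
  -3m^2 + 9m + 210 = ((3/52)m + 21/52)(-52m + 520) + (0)
Last nonzero remainder: -52m + 520. Dividing through by -52 gives the monic gcd m - 10.

m - 10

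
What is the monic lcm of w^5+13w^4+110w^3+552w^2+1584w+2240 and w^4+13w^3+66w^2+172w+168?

Apply the Euclidean algorithm:
  w^5+13w^4+110w^3+552w^2+1584w+2240 = (w)(w^4+13w^3+66w^2+172w+168) + (44w^3+380w^2+1416w+2240)
  w^4+13w^3+66w^2+172w+168 = ((1/44)w+12/121)(44w^3+380w^2+1416w+2240) + (-(468/121)w^2-(2340/121)w-6552/121)
  44w^3+380w^2+1416w+2240 = (-(1331/117)w-4840/117)(-(468/121)w^2-(2340/121)w-6552/121) + (0)
Last nonzero remainder: -(468/121)w^2-(2340/121)w-6552/121. Dividing through by -468/121 gives the monic gcd w^2+5w+14.
Then lcm(f, g) = f·g / gcd(f, g); expanding and making the result monic gives the answer.

w^7+21w^6+226w^5+1588w^4+7320w^3+21536w^2+36928w+26880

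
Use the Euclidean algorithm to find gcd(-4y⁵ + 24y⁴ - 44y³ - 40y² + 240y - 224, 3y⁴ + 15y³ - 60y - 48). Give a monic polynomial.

y² - 4

Repeated division with remainder:
  -4y⁵ + 24y⁴ - 44y³ - 40y² + 240y - 224 = (-(4/3)y + 44/3)(3y⁴ + 15y³ - 60y - 48) + (-264y³ - 120y² + 1056y + 480)
  3y⁴ + 15y³ - 60y - 48 = (-(1/88)y - 25/484)(-264y³ - 120y² + 1056y + 480) + ((702/121)y² - 2808/121)
  -264y³ - 120y² + 1056y + 480 = (-(5324/117)y - 2420/117)((702/121)y² - 2808/121) + (0)
Last nonzero remainder: (702/121)y² - 2808/121. Dividing through by 702/121 gives the monic gcd y² - 4.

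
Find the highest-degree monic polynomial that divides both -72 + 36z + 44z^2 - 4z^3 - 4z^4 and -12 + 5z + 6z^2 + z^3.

Apply the Euclidean algorithm:
  -4z^4 - 4z^3 + 44z^2 + 36z - 72 = (-4z + 20)(z^3 + 6z^2 + 5z - 12) + (-56z^2 - 112z + 168)
  z^3 + 6z^2 + 5z - 12 = (-(1/56)z - 1/14)(-56z^2 - 112z + 168) + (0)
Last nonzero remainder: -56z^2 - 112z + 168. Dividing through by -56 gives the monic gcd z^2 + 2z - 3.

-3 + 2z + z^2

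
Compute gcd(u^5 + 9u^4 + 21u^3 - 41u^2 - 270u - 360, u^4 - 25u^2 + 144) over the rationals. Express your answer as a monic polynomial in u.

Euclidean algorithm in ℚ[u]:
  u^5 + 9u^4 + 21u^3 - 41u^2 - 270u - 360 = (u + 9)(u^4 - 25u^2 + 144) + (46u^3 + 184u^2 - 414u - 1656)
  u^4 - 25u^2 + 144 = ((1/46)u - 2/23)(46u^3 + 184u^2 - 414u - 1656) + (0)
Last nonzero remainder: 46u^3 + 184u^2 - 414u - 1656. Dividing through by 46 gives the monic gcd u^3 + 4u^2 - 9u - 36.

u^3 + 4u^2 - 9u - 36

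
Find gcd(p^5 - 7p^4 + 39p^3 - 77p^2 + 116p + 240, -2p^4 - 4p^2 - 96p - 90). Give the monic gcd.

Repeated division with remainder:
  p^5 - 7p^4 + 39p^3 - 77p^2 + 116p + 240 = (-(1/2)p + 7/2)(-2p^4 - 4p^2 - 96p - 90) + (37p^3 - 111p^2 + 407p + 555)
  -2p^4 - 4p^2 - 96p - 90 = (-(2/37)p - 6/37)(37p^3 - 111p^2 + 407p + 555) + (0)
Last nonzero remainder: 37p^3 - 111p^2 + 407p + 555. Dividing through by 37 gives the monic gcd p^3 - 3p^2 + 11p + 15.

p^3 - 3p^2 + 11p + 15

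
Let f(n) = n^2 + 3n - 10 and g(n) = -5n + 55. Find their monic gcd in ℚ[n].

Repeated division with remainder:
  n^2 + 3n - 10 = (-(1/5)n - 14/5)(-5n + 55) + (144)
  -5n + 55 = (-(5/144)n + 55/144)(144) + (0)
The last nonzero remainder is the constant 144, so the polynomials are coprime and gcd = 1.

1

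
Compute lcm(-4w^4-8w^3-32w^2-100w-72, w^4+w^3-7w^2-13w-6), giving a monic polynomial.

w^6+w^4+3w^3-56w^2-111w-54

Apply the Euclidean algorithm:
  -4w^4-8w^3-32w^2-100w-72 = (-4)(w^4+w^3-7w^2-13w-6) + (-4w^3-60w^2-152w-96)
  w^4+w^3-7w^2-13w-6 = (-(1/4)w+7/2)(-4w^3-60w^2-152w-96) + (165w^2+495w+330)
  -4w^3-60w^2-152w-96 = (-(4/165)w-16/55)(165w^2+495w+330) + (0)
Last nonzero remainder: 165w^2+495w+330. Dividing through by 165 gives the monic gcd w^2+3w+2.
Then lcm(f, g) = f·g / gcd(f, g); expanding and making the result monic gives the answer.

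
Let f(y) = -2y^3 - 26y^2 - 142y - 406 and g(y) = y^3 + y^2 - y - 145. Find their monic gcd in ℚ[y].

y^2 + 6y + 29

By polynomial division,
  -2y^3 - 26y^2 - 142y - 406 = (-2)(y^3 + y^2 - y - 145) + (-24y^2 - 144y - 696)
  y^3 + y^2 - y - 145 = (-(1/24)y + 5/24)(-24y^2 - 144y - 696) + (0)
Last nonzero remainder: -24y^2 - 144y - 696. Dividing through by -24 gives the monic gcd y^2 + 6y + 29.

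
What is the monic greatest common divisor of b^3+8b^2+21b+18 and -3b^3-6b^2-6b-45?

b+3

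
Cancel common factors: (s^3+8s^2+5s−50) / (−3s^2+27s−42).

(−s^2−10s−25)/(3s−21)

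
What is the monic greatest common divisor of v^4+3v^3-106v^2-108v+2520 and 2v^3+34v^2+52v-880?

Euclidean algorithm in ℚ[v]:
  v^4+3v^3-106v^2-108v+2520 = ((1/2)v-7)(2v^3+34v^2+52v-880) + (106v^2+696v-3640)
  2v^3+34v^2+52v-880 = ((1/53)v+553/2809)(106v^2+696v-3640) + (-(45900/2809)v-459000/2809)
  106v^2+696v-3640 = (-(148877/22950)v+255619/11475)(-(45900/2809)v-459000/2809) + (0)
Last nonzero remainder: -(45900/2809)v-459000/2809. Dividing through by -45900/2809 gives the monic gcd v+10.

v+10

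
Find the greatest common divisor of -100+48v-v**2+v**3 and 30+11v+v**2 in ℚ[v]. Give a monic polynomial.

1

Apply the Euclidean algorithm:
  v**3-v**2+48v-100 = (v-12)(v**2+11v+30) + (150v+260)
  v**2+11v+30 = ((1/150)v+139/2250)(150v+260) + (3136/225)
  150v+260 = ((16875/1568)v+14625/784)(3136/225) + (0)
The last nonzero remainder is the constant 3136/225, so the polynomials are coprime and gcd = 1.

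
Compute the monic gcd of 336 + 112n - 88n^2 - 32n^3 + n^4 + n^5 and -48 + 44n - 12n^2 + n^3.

12 - 8n + n^2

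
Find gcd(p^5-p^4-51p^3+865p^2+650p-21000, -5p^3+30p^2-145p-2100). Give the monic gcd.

p^3-6p^2+29p+420

By polynomial division,
  p^5-p^4-51p^3+865p^2+650p-21000 = (-(1/5)p^2-p+10)(-5p^3+30p^2-145p-2100) + (0)
Last nonzero remainder: -5p^3+30p^2-145p-2100. Dividing through by -5 gives the monic gcd p^3-6p^2+29p+420.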